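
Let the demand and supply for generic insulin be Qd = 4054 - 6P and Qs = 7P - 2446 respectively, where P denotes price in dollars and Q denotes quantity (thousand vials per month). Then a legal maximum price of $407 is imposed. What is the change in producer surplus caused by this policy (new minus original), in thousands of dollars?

-67750.5

Equilibrium: 4054 - 6P = 7P - 2446, so 6500 = 13P and P* = 500, Q* = 1054.
Because the ceiling (407) lies below the market-clearing price, it is binding.
At P = 407: Qd = 4054 - 6·407 = 1612 and Qs = 7·407 - 2446 = 403.
Producer surplus without the control is ½ · (500 - 2446/7) · 1054 = 555458/7.
With the ceiling, producers sell 403 units at 407, so PS = ½ · (407 - 2446/7) · 403 = 162409/14.
Change in producer surplus = 162409/14 - 555458/7 = -67750.5.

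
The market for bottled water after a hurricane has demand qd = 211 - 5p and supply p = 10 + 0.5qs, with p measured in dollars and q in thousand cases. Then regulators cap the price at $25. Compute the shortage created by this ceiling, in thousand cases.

Rearranging supply gives qs = 2p - 20. Equilibrium: 211 - 5p = 2p - 20, so 231 = 7p and p* = 33, q* = 46.
The ceiling of 25 is below the equilibrium price 33, so it binds.
At p = 25: qd = 211 - 5·25 = 86 and qs = 2·25 - 20 = 30.
Shortage = qd - qs = 86 - 30 = 56.

56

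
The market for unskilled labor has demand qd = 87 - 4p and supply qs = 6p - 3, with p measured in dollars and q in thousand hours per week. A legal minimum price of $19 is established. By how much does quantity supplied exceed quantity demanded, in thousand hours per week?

100

Without the control the market clears where 87 - 4p = 6p - 3, i.e. p* = 9 and q* = 51.
Because the floor (19) lies above the market-clearing price, it is binding.
At p = 19: qd = 87 - 4·19 = 11 and qs = 6·19 - 3 = 111.
Surplus = qs - qd = 111 - 11 = 100.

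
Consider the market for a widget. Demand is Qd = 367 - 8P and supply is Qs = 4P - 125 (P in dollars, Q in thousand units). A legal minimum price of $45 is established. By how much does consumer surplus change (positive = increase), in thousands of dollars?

Without the control the market clears where 367 - 8P = 4P - 125, i.e. P* = 41 and Q* = 39.
Since 45 > 41, the floor is binding.
At P = 45: Qd = 367 - 8·45 = 7 and Qs = 4·45 - 125 = 55.
Consumer surplus without the control is ½ · (45.875 - 41) · 39 = 95.0625.
With the floor, consumers buy 7 units at 45, so CS = ½ · (45.875 - 45) · 7 = 3.0625.
Change in consumer surplus = 3.0625 - 95.0625 = -92.

-92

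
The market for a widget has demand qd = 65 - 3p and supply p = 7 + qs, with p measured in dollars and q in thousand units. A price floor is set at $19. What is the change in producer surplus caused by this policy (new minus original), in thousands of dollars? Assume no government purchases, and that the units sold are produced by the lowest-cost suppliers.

3.5

Rearranging supply gives qs = p - 7. In a free market, 65 - 3p = p - 7 gives the equilibrium p* = 18, q* = 11.
The floor of 19 is above the equilibrium price 18, so it binds.
At p = 19: qd = 65 - 3·19 = 8 and qs = 19 - 7 = 12.
Producer surplus without the control is ½ · (18 - 7) · 11 = 60.5.
With the floor, 8 units are sold at 19. The supply price at q = 8 is 15, so PS = ½ · [(19 - 7) + (19 - 15)] · 8 = 64.
Change in producer surplus = 64 - 60.5 = 3.5.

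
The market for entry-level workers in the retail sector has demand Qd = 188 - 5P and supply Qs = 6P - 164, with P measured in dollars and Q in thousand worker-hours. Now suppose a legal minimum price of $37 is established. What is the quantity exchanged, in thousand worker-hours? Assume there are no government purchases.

Setting quantity demanded equal to quantity supplied, 188 - 5P = 6P - 164, gives P* = 32 and Q* = 28.
Because the floor (37) lies above the market-clearing price, it is binding.
At P = 37: Qd = 188 - 5·37 = 3 and Qs = 6·37 - 164 = 58.
The quantity actually transacted is the short side, demand: 3.

3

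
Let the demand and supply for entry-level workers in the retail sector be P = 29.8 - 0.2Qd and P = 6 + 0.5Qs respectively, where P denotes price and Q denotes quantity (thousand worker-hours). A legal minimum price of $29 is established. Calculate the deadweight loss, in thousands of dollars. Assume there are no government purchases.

Rearranging demand gives Qd = 149 - 5P; rearranging supply gives Qs = 2P - 12. Without the control the market clears where 149 - 5P = 2P - 12, i.e. P* = 23 and Q* = 34.
Since 29 > 23, the floor is binding.
At P = 29: Qd = 149 - 5·29 = 4 and Qs = 2·29 - 12 = 46.
Quantity traded falls to 4. At Q = 4 the demand price is (149 - 4)/5 = 29 and the supply price is (12 + 4)/2 = 8.
Deadweight loss = ½ · (29 - 8) · (34 - 4) = ½ · 21 · 30 = 315.

315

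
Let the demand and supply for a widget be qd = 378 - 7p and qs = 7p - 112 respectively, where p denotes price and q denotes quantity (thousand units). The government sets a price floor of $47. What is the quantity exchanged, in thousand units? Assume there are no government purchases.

Setting quantity demanded equal to quantity supplied, 378 - 7p = 7p - 112, gives p* = 35 and q* = 133.
The floor of 47 is above the equilibrium price 35, so it binds.
At p = 47: qd = 378 - 7·47 = 49 and qs = 7·47 - 112 = 217.
The quantity actually transacted is the short side, demand: 49.

49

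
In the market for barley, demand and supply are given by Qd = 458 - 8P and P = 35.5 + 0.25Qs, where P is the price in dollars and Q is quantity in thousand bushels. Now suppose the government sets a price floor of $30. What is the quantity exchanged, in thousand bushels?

58

Rearranging supply gives Qs = 4P - 142. In a free market, 458 - 8P = 4P - 142 gives the equilibrium P* = 50, Q* = 58.
The floor of 30 is below the equilibrium price 50, so it is not binding; the market clears at P* = 50, Q* = 58.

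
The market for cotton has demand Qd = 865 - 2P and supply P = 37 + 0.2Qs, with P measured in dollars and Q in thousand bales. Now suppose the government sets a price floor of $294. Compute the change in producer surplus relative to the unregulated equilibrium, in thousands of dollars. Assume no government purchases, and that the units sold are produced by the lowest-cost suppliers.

Rearranging supply gives Qs = 5P - 185. Equilibrium: 865 - 2P = 5P - 185, so 1050 = 7P and P* = 150, Q* = 565.
The floor of 294 is above the equilibrium price 150, so it binds.
At P = 294: Qd = 865 - 2·294 = 277 and Qs = 5·294 - 185 = 1285.
Producer surplus without the control is ½ · (150 - 37) · 565 = 31922.5.
With the floor, 277 units are sold at 294. The supply price at Q = 277 is 92.4, so PS = ½ · [(294 - 37) + (294 - 92.4)] · 277 = 63516.1.
Change in producer surplus = 63516.1 - 31922.5 = 31593.6.

31593.6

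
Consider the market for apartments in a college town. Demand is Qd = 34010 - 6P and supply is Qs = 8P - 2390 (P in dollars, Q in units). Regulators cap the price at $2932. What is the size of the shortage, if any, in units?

0

Without the control the market clears where 34010 - 6P = 8P - 2390, i.e. P* = 2600 and Q* = 18410.
Since 2932 is above P* = 2600, the ceiling does not bind and the free-market outcome prevails.
Since the control does not bind, there is no shortage.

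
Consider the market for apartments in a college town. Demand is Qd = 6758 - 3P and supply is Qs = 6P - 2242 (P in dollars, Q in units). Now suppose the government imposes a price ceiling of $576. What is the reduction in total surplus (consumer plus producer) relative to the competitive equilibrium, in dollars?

Equilibrium: 6758 - 3P = 6P - 2242, so 9000 = 9P and P* = 1000, Q* = 3758.
Since 576 < 1000, the ceiling is binding.
At P = 576: Qd = 6758 - 3·576 = 5030 and Qs = 6·576 - 2242 = 1214.
Quantity traded falls to 1214. At Q = 1214 the demand price is (6758 - 1214)/3 = 1848 and the supply price is (2242 + 1214)/6 = 576.
Deadweight loss = ½ · (1848 - 576) · (3758 - 1214) = ½ · 1272 · 2544 = 1617984.

1617984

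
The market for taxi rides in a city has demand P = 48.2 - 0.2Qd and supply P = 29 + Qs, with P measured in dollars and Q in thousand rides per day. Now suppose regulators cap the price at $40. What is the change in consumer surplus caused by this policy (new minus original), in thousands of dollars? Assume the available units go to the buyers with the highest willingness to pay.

Rearranging demand gives Qd = 241 - 5P; rearranging supply gives Qs = P - 29. In a free market, 241 - 5P = P - 29 gives the equilibrium P* = 45, Q* = 16.
Because the ceiling (40) lies below the market-clearing price, it is binding.
At P = 40: Qd = 241 - 5·40 = 41 and Qs = 40 - 29 = 11.
Consumer surplus without the control is ½ · (48.2 - 45) · 16 = 25.6.
With the ceiling, 11 units are sold at 40 (assume they go to the highest-value buyers). The demand price at Q = 11 is 46, so CS = ½ · [(48.2 - 40) + (46 - 40)] · 11 = 78.1.
Change in consumer surplus = 78.1 - 25.6 = 52.5.

52.5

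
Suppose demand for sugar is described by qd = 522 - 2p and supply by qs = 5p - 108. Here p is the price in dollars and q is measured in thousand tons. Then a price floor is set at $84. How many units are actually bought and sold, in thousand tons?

Setting quantity demanded equal to quantity supplied, 522 - 2p = 5p - 108, gives p* = 90 and q* = 342.
The floor of 84 is below the equilibrium price 90, so it is not binding; the market clears at p* = 90, q* = 342.

342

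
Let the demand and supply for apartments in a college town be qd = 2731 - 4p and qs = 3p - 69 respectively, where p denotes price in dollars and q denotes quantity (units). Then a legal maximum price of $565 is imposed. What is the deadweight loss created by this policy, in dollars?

0

Setting quantity demanded equal to quantity supplied, 2731 - 4p = 3p - 69, gives p* = 400 and q* = 1131.
Since 565 is above p* = 400, the ceiling does not bind and the free-market outcome prevails.
Since the control does not bind, no trades are prevented and deadweight loss is zero.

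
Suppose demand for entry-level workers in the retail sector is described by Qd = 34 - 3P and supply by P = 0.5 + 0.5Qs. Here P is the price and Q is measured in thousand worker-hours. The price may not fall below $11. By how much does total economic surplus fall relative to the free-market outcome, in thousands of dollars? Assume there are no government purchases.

Rearranging supply gives Qs = 2P - 1. Equilibrium: 34 - 3P = 2P - 1, so 35 = 5P and P* = 7, Q* = 13.
The floor of 11 is above the equilibrium price 7, so it binds.
At P = 11: Qd = 34 - 3·11 = 1 and Qs = 2·11 - 1 = 21.
Quantity traded falls to 1. At Q = 1 the demand price is (34 - 1)/3 = 11 and the supply price is (1 + 1)/2 = 1.
Deadweight loss = ½ · (11 - 1) · (13 - 1) = ½ · 10 · 12 = 60.

60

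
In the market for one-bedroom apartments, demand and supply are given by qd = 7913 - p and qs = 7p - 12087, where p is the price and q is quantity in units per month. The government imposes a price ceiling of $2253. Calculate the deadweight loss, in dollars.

1708252

Without the control the market clears where 7913 - p = 7p - 12087, i.e. p* = 2500 and q* = 5413.
Since 2253 < 2500, the ceiling is binding.
At p = 2253: qd = 7913 - 2253 = 5660 and qs = 7·2253 - 12087 = 3684.
Quantity traded falls to 3684. At q = 3684 the demand price is 7913 - 3684 = 4229 and the supply price is (12087 + 3684)/7 = 2253.
Deadweight loss = ½ · (4229 - 2253) · (5413 - 3684) = ½ · 1976 · 1729 = 1708252.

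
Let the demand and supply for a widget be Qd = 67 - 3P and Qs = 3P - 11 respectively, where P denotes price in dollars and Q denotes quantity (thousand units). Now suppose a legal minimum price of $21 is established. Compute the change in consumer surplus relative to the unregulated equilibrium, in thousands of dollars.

-128

Setting quantity demanded equal to quantity supplied, 67 - 3P = 3P - 11, gives P* = 13 and Q* = 28.
Because the floor (21) lies above the market-clearing price, it is binding.
At P = 21: Qd = 67 - 3·21 = 4 and Qs = 3·21 - 11 = 52.
Consumer surplus without the control is ½ · (67/3 - 13) · 28 = 392/3.
With the floor, consumers buy 4 units at 21, so CS = ½ · (67/3 - 21) · 4 = 8/3.
Change in consumer surplus = 8/3 - 392/3 = -128.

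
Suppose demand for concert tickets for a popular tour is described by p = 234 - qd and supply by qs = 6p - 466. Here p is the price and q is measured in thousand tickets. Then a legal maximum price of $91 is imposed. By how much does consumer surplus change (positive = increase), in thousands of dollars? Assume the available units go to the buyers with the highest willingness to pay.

Rearranging demand gives qd = 234 - p. Setting quantity demanded equal to quantity supplied, 234 - p = 6p - 466, gives p* = 100 and q* = 134.
Because the ceiling (91) lies below the market-clearing price, it is binding.
At p = 91: qd = 234 - 91 = 143 and qs = 6·91 - 466 = 80.
Consumer surplus without the control is ½ · (234 - 100) · 134 = 8978.
With the ceiling, 80 units are sold at 91 (assume they go to the highest-value buyers). The demand price at q = 80 is 154, so CS = ½ · [(234 - 91) + (154 - 91)] · 80 = 8240.
Change in consumer surplus = 8240 - 8978 = -738.

-738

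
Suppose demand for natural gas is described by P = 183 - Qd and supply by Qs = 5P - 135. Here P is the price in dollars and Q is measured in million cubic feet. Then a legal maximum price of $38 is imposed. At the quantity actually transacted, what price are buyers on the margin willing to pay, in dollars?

Rearranging demand gives Qd = 183 - P. In a free market, 183 - P = 5P - 135 gives the equilibrium P* = 53, Q* = 130.
The ceiling of 38 is below the equilibrium price 53, so it binds.
At P = 38: Qd = 183 - 38 = 145 and Qs = 5·38 - 135 = 55.
Only 55 units reach the market. On the demand curve, the marginal buyer's willingness to pay at Q = 55 is (183 - 55) = 128.

128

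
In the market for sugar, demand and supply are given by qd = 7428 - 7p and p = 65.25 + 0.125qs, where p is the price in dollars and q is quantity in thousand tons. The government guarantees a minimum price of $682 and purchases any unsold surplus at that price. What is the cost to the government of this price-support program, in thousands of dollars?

Rearranging supply gives qs = 8p - 522. In a free market, 7428 - 7p = 8p - 522 gives the equilibrium p* = 530, q* = 3718.
Since 682 > 530, the floor is binding.
At p = 682: qd = 7428 - 7·682 = 2654 and qs = 8·682 - 522 = 4934.
Surplus = qs - qd = 2280.
Government expenditure = surplus × support price = 2280 × 682 = 1554960.

1554960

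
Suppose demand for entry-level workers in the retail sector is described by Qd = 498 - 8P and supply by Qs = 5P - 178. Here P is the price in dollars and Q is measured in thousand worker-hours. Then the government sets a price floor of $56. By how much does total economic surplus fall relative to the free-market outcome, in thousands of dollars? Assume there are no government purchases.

166.4

In a free market, 498 - 8P = 5P - 178 gives the equilibrium P* = 52, Q* = 82.
The floor of 56 is above the equilibrium price 52, so it binds.
At P = 56: Qd = 498 - 8·56 = 50 and Qs = 5·56 - 178 = 102.
Quantity traded falls to 50. At Q = 50 the demand price is (498 - 50)/8 = 56 and the supply price is (178 + 50)/5 = 45.6.
Deadweight loss = ½ · (56 - 45.6) · (82 - 50) = ½ · 10.4 · 32 = 166.4.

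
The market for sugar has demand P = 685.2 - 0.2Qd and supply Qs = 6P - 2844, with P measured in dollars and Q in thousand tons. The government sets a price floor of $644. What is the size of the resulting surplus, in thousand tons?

Rearranging demand gives Qd = 3426 - 5P. Setting quantity demanded equal to quantity supplied, 3426 - 5P = 6P - 2844, gives P* = 570 and Q* = 576.
The floor of 644 is above the equilibrium price 570, so it binds.
At P = 644: Qd = 3426 - 5·644 = 206 and Qs = 6·644 - 2844 = 1020.
Surplus = Qs - Qd = 1020 - 206 = 814.

814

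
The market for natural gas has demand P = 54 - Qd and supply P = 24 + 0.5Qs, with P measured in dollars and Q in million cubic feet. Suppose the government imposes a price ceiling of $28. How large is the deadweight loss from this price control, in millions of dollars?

108

Rearranging demand gives Qd = 54 - P; rearranging supply gives Qs = 2P - 48. Equilibrium: 54 - P = 2P - 48, so 102 = 3P and P* = 34, Q* = 20.
The ceiling of 28 is below the equilibrium price 34, so it binds.
At P = 28: Qd = 54 - 28 = 26 and Qs = 2·28 - 48 = 8.
Quantity traded falls to 8. At Q = 8 the demand price is 54 - 8 = 46 and the supply price is (48 + 8)/2 = 28.
Deadweight loss = ½ · (46 - 28) · (20 - 8) = ½ · 18 · 12 = 108.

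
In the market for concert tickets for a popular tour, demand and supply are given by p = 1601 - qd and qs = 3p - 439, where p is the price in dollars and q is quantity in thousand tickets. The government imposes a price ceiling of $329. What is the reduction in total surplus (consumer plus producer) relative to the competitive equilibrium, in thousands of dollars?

Rearranging demand gives qd = 1601 - p. Without the control the market clears where 1601 - p = 3p - 439, i.e. p* = 510 and q* = 1091.
The ceiling of 329 is below the equilibrium price 510, so it binds.
At p = 329: qd = 1601 - 329 = 1272 and qs = 3·329 - 439 = 548.
Quantity traded falls to 548. At q = 548 the demand price is 1601 - 548 = 1053 and the supply price is (439 + 548)/3 = 329.
Deadweight loss = ½ · (1053 - 329) · (1091 - 548) = ½ · 724 · 543 = 196566.

196566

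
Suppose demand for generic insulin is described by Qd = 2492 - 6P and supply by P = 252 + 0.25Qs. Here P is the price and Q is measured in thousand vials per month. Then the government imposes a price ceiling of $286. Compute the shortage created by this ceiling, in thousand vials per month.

Rearranging supply gives Qs = 4P - 1008. In a free market, 2492 - 6P = 4P - 1008 gives the equilibrium P* = 350, Q* = 392.
The ceiling of 286 is below the equilibrium price 350, so it binds.
At P = 286: Qd = 2492 - 6·286 = 776 and Qs = 4·286 - 1008 = 136.
Shortage = Qd - Qs = 776 - 136 = 640.

640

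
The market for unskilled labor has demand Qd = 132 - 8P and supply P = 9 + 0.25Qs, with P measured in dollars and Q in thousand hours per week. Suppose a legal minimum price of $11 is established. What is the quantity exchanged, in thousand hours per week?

20

Rearranging supply gives Qs = 4P - 36. Equilibrium: 132 - 8P = 4P - 36, so 168 = 12P and P* = 14, Q* = 20.
Since 11 is below P* = 14, the floor does not bind and the free-market outcome prevails.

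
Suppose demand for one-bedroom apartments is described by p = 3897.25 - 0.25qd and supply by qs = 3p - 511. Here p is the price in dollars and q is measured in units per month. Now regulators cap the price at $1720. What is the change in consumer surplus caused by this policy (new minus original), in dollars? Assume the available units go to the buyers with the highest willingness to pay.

Rearranging demand gives qd = 15589 - 4p. In a free market, 15589 - 4p = 3p - 511 gives the equilibrium p* = 2300, q* = 6389.
The ceiling of 1720 is below the equilibrium price 2300, so it binds.
At p = 1720: qd = 15589 - 4·1720 = 8709 and qs = 3·1720 - 511 = 4649.
Consumer surplus without the control is ½ · (3897.25 - 2300) · 6389 = 5102415.125.
With the ceiling, 4649 units are sold at 1720 (assume they go to the highest-value buyers). The demand price at q = 4649 is 2735, so CS = ½ · [(3897.25 - 1720) + (2735 - 1720)] · 4649 = 7420385.125.
Change in consumer surplus = 7420385.125 - 5102415.125 = 2317970.

2317970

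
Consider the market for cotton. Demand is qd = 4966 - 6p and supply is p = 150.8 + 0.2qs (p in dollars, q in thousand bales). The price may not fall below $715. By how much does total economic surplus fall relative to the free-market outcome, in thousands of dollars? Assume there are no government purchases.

250965

Rearranging supply gives qs = 5p - 754. Equilibrium: 4966 - 6p = 5p - 754, so 5720 = 11p and p* = 520, q* = 1846.
Because the floor (715) lies above the market-clearing price, it is binding.
At p = 715: qd = 4966 - 6·715 = 676 and qs = 5·715 - 754 = 2821.
Quantity traded falls to 676. At q = 676 the demand price is (4966 - 676)/6 = 715 and the supply price is (754 + 676)/5 = 286.
Deadweight loss = ½ · (715 - 286) · (1846 - 676) = ½ · 429 · 1170 = 250965.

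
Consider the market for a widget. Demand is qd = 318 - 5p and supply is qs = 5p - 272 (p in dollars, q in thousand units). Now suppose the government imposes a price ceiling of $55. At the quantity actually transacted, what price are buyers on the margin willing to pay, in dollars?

In a free market, 318 - 5p = 5p - 272 gives the equilibrium p* = 59, q* = 23.
Because the ceiling (55) lies below the market-clearing price, it is binding.
At p = 55: qd = 318 - 5·55 = 43 and qs = 5·55 - 272 = 3.
Only 3 units reach the market. On the demand curve, the marginal buyer's willingness to pay at q = 3 is (318 - 3)/5 = 63.

63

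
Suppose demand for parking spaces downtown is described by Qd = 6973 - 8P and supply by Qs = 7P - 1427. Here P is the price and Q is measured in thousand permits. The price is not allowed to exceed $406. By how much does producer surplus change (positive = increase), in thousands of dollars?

Setting quantity demanded equal to quantity supplied, 6973 - 8P = 7P - 1427, gives P* = 560 and Q* = 2493.
Because the ceiling (406) lies below the market-clearing price, it is binding.
At P = 406: Qd = 6973 - 8·406 = 3725 and Qs = 7·406 - 1427 = 1415.
Producer surplus without the control is ½ · (560 - 1427/7) · 2493 = 6215049/14.
With the ceiling, producers sell 1415 units at 406, so PS = ½ · (406 - 1427/7) · 1415 = 2002225/14.
Change in producer surplus = 2002225/14 - 6215049/14 = -300916.

-300916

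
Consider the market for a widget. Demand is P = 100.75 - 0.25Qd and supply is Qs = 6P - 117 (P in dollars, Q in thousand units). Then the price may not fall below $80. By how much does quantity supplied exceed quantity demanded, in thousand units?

Rearranging demand gives Qd = 403 - 4P. In a free market, 403 - 4P = 6P - 117 gives the equilibrium P* = 52, Q* = 195.
The floor of 80 is above the equilibrium price 52, so it binds.
At P = 80: Qd = 403 - 4·80 = 83 and Qs = 6·80 - 117 = 363.
Surplus = Qs - Qd = 363 - 83 = 280.

280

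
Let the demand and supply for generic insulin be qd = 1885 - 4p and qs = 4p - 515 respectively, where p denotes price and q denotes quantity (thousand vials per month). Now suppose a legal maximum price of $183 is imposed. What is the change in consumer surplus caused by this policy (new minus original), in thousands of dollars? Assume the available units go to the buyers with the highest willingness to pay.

Equilibrium: 1885 - 4p = 4p - 515, so 2400 = 8p and p* = 300, q* = 685.
Because the ceiling (183) lies below the market-clearing price, it is binding.
At p = 183: qd = 1885 - 4·183 = 1153 and qs = 4·183 - 515 = 217.
Consumer surplus without the control is ½ · (471.25 - 300) · 685 = 58653.125.
With the ceiling, 217 units are sold at 183 (assume they go to the highest-value buyers). The demand price at q = 217 is 417, so CS = ½ · [(471.25 - 183) + (417 - 183)] · 217 = 56664.125.
Change in consumer surplus = 56664.125 - 58653.125 = -1989.

-1989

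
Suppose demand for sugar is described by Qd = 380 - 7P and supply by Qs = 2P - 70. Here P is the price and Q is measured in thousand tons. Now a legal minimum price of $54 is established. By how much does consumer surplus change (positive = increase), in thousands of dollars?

-64

Setting quantity demanded equal to quantity supplied, 380 - 7P = 2P - 70, gives P* = 50 and Q* = 30.
Because the floor (54) lies above the market-clearing price, it is binding.
At P = 54: Qd = 380 - 7·54 = 2 and Qs = 2·54 - 70 = 38.
Consumer surplus without the control is ½ · (380/7 - 50) · 30 = 450/7.
With the floor, consumers buy 2 units at 54, so CS = ½ · (380/7 - 54) · 2 = 2/7.
Change in consumer surplus = 2/7 - 450/7 = -64.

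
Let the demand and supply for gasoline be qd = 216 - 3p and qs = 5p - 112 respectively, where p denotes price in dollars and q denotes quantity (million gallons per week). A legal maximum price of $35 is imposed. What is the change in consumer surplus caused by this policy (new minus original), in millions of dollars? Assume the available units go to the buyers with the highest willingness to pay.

228

In a free market, 216 - 3p = 5p - 112 gives the equilibrium p* = 41, q* = 93.
Since 35 < 41, the ceiling is binding.
At p = 35: qd = 216 - 3·35 = 111 and qs = 5·35 - 112 = 63.
Consumer surplus without the control is ½ · (72 - 41) · 93 = 1441.5.
With the ceiling, 63 units are sold at 35 (assume they go to the highest-value buyers). The demand price at q = 63 is 51, so CS = ½ · [(72 - 35) + (51 - 35)] · 63 = 1669.5.
Change in consumer surplus = 1669.5 - 1441.5 = 228.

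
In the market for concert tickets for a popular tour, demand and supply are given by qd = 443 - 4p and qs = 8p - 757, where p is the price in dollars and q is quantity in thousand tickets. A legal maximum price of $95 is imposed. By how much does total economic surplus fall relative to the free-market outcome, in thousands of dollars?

Equilibrium: 443 - 4p = 8p - 757, so 1200 = 12p and p* = 100, q* = 43.
Since 95 < 100, the ceiling is binding.
At p = 95: qd = 443 - 4·95 = 63 and qs = 8·95 - 757 = 3.
Quantity traded falls to 3. At q = 3 the demand price is (443 - 3)/4 = 110 and the supply price is (757 + 3)/8 = 95.
Deadweight loss = ½ · (110 - 95) · (43 - 3) = ½ · 15 · 40 = 300.

300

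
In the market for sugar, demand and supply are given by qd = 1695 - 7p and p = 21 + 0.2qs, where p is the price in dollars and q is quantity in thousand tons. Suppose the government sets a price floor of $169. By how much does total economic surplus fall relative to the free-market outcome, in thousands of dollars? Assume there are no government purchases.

Rearranging supply gives qs = 5p - 105. In a free market, 1695 - 7p = 5p - 105 gives the equilibrium p* = 150, q* = 645.
Because the floor (169) lies above the market-clearing price, it is binding.
At p = 169: qd = 1695 - 7·169 = 512 and qs = 5·169 - 105 = 740.
Quantity traded falls to 512. At q = 512 the demand price is (1695 - 512)/7 = 169 and the supply price is (105 + 512)/5 = 123.4.
Deadweight loss = ½ · (169 - 123.4) · (645 - 512) = ½ · 45.6 · 133 = 3032.4.

3032.4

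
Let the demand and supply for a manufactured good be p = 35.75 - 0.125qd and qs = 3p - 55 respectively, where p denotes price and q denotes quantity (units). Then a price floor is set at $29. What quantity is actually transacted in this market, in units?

Rearranging demand gives qd = 286 - 8p. Equilibrium: 286 - 8p = 3p - 55, so 341 = 11p and p* = 31, q* = 38.
Since 29 is below p* = 31, the floor does not bind and the free-market outcome prevails.

38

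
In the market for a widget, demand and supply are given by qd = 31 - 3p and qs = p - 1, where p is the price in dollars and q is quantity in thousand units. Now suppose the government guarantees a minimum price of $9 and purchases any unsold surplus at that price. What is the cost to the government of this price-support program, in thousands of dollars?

Setting quantity demanded equal to quantity supplied, 31 - 3p = p - 1, gives p* = 8 and q* = 7.
Since 9 > 8, the floor is binding.
At p = 9: qd = 31 - 3·9 = 4 and qs = 9 - 1 = 8.
Surplus = qs - qd = 4.
Government expenditure = surplus × support price = 4 × 9 = 36.

36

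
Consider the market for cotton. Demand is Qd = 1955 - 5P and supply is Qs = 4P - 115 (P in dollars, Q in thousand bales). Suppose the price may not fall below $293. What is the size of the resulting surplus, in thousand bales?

Without the control the market clears where 1955 - 5P = 4P - 115, i.e. P* = 230 and Q* = 805.
Since 293 > 230, the floor is binding.
At P = 293: Qd = 1955 - 5·293 = 490 and Qs = 4·293 - 115 = 1057.
Surplus = Qs - Qd = 1057 - 490 = 567.

567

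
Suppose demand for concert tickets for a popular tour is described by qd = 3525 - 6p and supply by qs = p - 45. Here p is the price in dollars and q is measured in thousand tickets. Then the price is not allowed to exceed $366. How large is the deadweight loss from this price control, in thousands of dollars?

Without the control the market clears where 3525 - 6p = p - 45, i.e. p* = 510 and q* = 465.
Because the ceiling (366) lies below the market-clearing price, it is binding.
At p = 366: qd = 3525 - 6·366 = 1329 and qs = 366 - 45 = 321.
Quantity traded falls to 321. At q = 321 the demand price is (3525 - 321)/6 = 534 and the supply price is 45 + 321 = 366.
Deadweight loss = ½ · (534 - 366) · (465 - 321) = ½ · 168 · 144 = 12096.

12096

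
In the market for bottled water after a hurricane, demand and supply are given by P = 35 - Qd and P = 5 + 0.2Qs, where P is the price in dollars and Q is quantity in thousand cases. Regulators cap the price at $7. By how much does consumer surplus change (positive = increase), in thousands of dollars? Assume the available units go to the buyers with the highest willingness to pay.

-82.5

Rearranging demand gives Qd = 35 - P; rearranging supply gives Qs = 5P - 25. In a free market, 35 - P = 5P - 25 gives the equilibrium P* = 10, Q* = 25.
The ceiling of 7 is below the equilibrium price 10, so it binds.
At P = 7: Qd = 35 - 7 = 28 and Qs = 5·7 - 25 = 10.
Consumer surplus without the control is ½ · (35 - 10) · 25 = 312.5.
With the ceiling, 10 units are sold at 7 (assume they go to the highest-value buyers). The demand price at Q = 10 is 25, so CS = ½ · [(35 - 7) + (25 - 7)] · 10 = 230.
Change in consumer surplus = 230 - 312.5 = -82.5.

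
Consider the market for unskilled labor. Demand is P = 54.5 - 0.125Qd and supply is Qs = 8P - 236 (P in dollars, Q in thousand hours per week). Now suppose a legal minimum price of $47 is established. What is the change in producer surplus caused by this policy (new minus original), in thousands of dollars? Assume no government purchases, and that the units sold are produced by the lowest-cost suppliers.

200

Rearranging demand gives Qd = 436 - 8P. Equilibrium: 436 - 8P = 8P - 236, so 672 = 16P and P* = 42, Q* = 100.
The floor of 47 is above the equilibrium price 42, so it binds.
At P = 47: Qd = 436 - 8·47 = 60 and Qs = 8·47 - 236 = 140.
Producer surplus without the control is ½ · (42 - 29.5) · 100 = 625.
With the floor, 60 units are sold at 47. The supply price at Q = 60 is 37, so PS = ½ · [(47 - 29.5) + (47 - 37)] · 60 = 825.
Change in producer surplus = 825 - 625 = 200.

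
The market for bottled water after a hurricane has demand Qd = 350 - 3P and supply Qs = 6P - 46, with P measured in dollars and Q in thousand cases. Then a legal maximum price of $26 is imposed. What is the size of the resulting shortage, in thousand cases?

162

In a free market, 350 - 3P = 6P - 46 gives the equilibrium P* = 44, Q* = 218.
Since 26 < 44, the ceiling is binding.
At P = 26: Qd = 350 - 3·26 = 272 and Qs = 6·26 - 46 = 110.
Shortage = Qd - Qs = 272 - 110 = 162.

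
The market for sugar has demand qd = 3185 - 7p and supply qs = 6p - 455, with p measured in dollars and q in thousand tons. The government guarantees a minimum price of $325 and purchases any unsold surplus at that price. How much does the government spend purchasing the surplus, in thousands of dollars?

190125

Equilibrium: 3185 - 7p = 6p - 455, so 3640 = 13p and p* = 280, q* = 1225.
Since 325 > 280, the floor is binding.
At p = 325: qd = 3185 - 7·325 = 910 and qs = 6·325 - 455 = 1495.
Surplus = qs - qd = 585.
Government expenditure = surplus × support price = 585 × 325 = 190125.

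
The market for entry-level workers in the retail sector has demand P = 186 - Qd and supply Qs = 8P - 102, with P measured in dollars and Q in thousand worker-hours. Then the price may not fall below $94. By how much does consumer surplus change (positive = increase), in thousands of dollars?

-7626

Rearranging demand gives Qd = 186 - P. In a free market, 186 - P = 8P - 102 gives the equilibrium P* = 32, Q* = 154.
The floor of 94 is above the equilibrium price 32, so it binds.
At P = 94: Qd = 186 - 94 = 92 and Qs = 8·94 - 102 = 650.
Consumer surplus without the control is ½ · (186 - 32) · 154 = 11858.
With the floor, consumers buy 92 units at 94, so CS = ½ · (186 - 94) · 92 = 4232.
Change in consumer surplus = 4232 - 11858 = -7626.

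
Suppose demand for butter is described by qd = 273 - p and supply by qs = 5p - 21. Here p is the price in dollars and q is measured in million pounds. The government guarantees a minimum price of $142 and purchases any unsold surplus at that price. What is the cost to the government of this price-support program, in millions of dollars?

Equilibrium: 273 - p = 5p - 21, so 294 = 6p and p* = 49, q* = 224.
Because the floor (142) lies above the market-clearing price, it is binding.
At p = 142: qd = 273 - 142 = 131 and qs = 5·142 - 21 = 689.
Surplus = qs - qd = 558.
Government expenditure = surplus × support price = 558 × 142 = 79236.

79236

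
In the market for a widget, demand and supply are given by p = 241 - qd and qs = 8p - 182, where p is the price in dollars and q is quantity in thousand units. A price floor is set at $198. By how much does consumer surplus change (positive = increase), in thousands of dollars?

Rearranging demand gives qd = 241 - p. In a free market, 241 - p = 8p - 182 gives the equilibrium p* = 47, q* = 194.
The floor of 198 is above the equilibrium price 47, so it binds.
At p = 198: qd = 241 - 198 = 43 and qs = 8·198 - 182 = 1402.
Consumer surplus without the control is ½ · (241 - 47) · 194 = 18818.
With the floor, consumers buy 43 units at 198, so CS = ½ · (241 - 198) · 43 = 924.5.
Change in consumer surplus = 924.5 - 18818 = -17893.5.

-17893.5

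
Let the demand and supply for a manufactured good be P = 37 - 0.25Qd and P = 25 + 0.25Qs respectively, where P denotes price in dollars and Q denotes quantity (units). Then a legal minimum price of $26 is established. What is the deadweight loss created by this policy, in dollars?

Rearranging demand gives Qd = 148 - 4P; rearranging supply gives Qs = 4P - 100. Setting quantity demanded equal to quantity supplied, 148 - 4P = 4P - 100, gives P* = 31 and Q* = 24.
Since 26 is below P* = 31, the floor does not bind and the free-market outcome prevails.
Since the control does not bind, no trades are prevented and deadweight loss is zero.

0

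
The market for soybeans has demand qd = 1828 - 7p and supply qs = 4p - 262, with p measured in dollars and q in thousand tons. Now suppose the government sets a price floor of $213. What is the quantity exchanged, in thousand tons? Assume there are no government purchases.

337

Without the control the market clears where 1828 - 7p = 4p - 262, i.e. p* = 190 and q* = 498.
Since 213 > 190, the floor is binding.
At p = 213: qd = 1828 - 7·213 = 337 and qs = 4·213 - 262 = 590.
The quantity actually transacted is the short side, demand: 337.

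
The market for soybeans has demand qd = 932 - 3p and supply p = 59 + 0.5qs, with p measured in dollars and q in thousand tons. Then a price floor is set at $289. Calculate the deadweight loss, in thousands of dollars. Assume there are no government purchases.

Rearranging supply gives qs = 2p - 118. Setting quantity demanded equal to quantity supplied, 932 - 3p = 2p - 118, gives p* = 210 and q* = 302.
The floor of 289 is above the equilibrium price 210, so it binds.
At p = 289: qd = 932 - 3·289 = 65 and qs = 2·289 - 118 = 460.
Quantity traded falls to 65. At q = 65 the demand price is (932 - 65)/3 = 289 and the supply price is (118 + 65)/2 = 91.5.
Deadweight loss = ½ · (289 - 91.5) · (302 - 65) = ½ · 197.5 · 237 = 23403.75.

23403.75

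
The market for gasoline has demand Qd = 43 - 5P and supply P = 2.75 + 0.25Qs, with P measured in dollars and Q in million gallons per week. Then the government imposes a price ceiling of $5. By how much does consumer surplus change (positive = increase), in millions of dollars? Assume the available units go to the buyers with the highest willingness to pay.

7.4

Rearranging supply gives Qs = 4P - 11. Without the control the market clears where 43 - 5P = 4P - 11, i.e. P* = 6 and Q* = 13.
Because the ceiling (5) lies below the market-clearing price, it is binding.
At P = 5: Qd = 43 - 5·5 = 18 and Qs = 4·5 - 11 = 9.
Consumer surplus without the control is ½ · (8.6 - 6) · 13 = 16.9.
With the ceiling, 9 units are sold at 5 (assume they go to the highest-value buyers). The demand price at Q = 9 is 6.8, so CS = ½ · [(8.6 - 5) + (6.8 - 5)] · 9 = 24.3.
Change in consumer surplus = 24.3 - 16.9 = 7.4.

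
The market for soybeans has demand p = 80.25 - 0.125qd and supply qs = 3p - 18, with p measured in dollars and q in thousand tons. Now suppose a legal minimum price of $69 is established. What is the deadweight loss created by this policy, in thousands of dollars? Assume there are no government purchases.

1188

Rearranging demand gives qd = 642 - 8p. Equilibrium: 642 - 8p = 3p - 18, so 660 = 11p and p* = 60, q* = 162.
The floor of 69 is above the equilibrium price 60, so it binds.
At p = 69: qd = 642 - 8·69 = 90 and qs = 3·69 - 18 = 189.
Quantity traded falls to 90. At q = 90 the demand price is (642 - 90)/8 = 69 and the supply price is (18 + 90)/3 = 36.
Deadweight loss = ½ · (69 - 36) · (162 - 90) = ½ · 33 · 72 = 1188.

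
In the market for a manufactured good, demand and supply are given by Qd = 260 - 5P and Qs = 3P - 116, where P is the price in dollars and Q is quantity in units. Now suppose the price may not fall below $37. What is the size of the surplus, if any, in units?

0

Without the control the market clears where 260 - 5P = 3P - 116, i.e. P* = 47 and Q* = 25.
The floor of 37 is below the equilibrium price 47, so it is not binding; the market clears at P* = 47, Q* = 25.
Since the control does not bind, there is no surplus.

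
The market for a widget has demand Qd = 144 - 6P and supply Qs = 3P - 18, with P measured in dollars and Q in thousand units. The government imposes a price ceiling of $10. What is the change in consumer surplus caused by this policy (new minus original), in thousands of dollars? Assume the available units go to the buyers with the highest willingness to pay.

48

Without the control the market clears where 144 - 6P = 3P - 18, i.e. P* = 18 and Q* = 36.
The ceiling of 10 is below the equilibrium price 18, so it binds.
At P = 10: Qd = 144 - 6·10 = 84 and Qs = 3·10 - 18 = 12.
Consumer surplus without the control is ½ · (24 - 18) · 36 = 108.
With the ceiling, 12 units are sold at 10 (assume they go to the highest-value buyers). The demand price at Q = 12 is 22, so CS = ½ · [(24 - 10) + (22 - 10)] · 12 = 156.
Change in consumer surplus = 156 - 108 = 48.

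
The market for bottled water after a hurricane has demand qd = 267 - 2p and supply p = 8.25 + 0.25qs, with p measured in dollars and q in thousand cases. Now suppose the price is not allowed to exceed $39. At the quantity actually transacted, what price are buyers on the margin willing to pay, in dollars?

72

Rearranging supply gives qs = 4p - 33. In a free market, 267 - 2p = 4p - 33 gives the equilibrium p* = 50, q* = 167.
Because the ceiling (39) lies below the market-clearing price, it is binding.
At p = 39: qd = 267 - 2·39 = 189 and qs = 4·39 - 33 = 123.
Only 123 units reach the market. On the demand curve, the marginal buyer's willingness to pay at q = 123 is (267 - 123)/2 = 72.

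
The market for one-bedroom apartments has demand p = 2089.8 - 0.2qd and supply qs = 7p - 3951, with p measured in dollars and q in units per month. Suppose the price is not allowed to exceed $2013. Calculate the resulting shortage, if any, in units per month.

0

Rearranging demand gives qd = 10449 - 5p. Equilibrium: 10449 - 5p = 7p - 3951, so 14400 = 12p and p* = 1200, q* = 4449.
The ceiling of 2013 is above the equilibrium price 1200, so it is not binding; the market clears at p* = 1200, q* = 4449.
Since the control does not bind, there is no shortage.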